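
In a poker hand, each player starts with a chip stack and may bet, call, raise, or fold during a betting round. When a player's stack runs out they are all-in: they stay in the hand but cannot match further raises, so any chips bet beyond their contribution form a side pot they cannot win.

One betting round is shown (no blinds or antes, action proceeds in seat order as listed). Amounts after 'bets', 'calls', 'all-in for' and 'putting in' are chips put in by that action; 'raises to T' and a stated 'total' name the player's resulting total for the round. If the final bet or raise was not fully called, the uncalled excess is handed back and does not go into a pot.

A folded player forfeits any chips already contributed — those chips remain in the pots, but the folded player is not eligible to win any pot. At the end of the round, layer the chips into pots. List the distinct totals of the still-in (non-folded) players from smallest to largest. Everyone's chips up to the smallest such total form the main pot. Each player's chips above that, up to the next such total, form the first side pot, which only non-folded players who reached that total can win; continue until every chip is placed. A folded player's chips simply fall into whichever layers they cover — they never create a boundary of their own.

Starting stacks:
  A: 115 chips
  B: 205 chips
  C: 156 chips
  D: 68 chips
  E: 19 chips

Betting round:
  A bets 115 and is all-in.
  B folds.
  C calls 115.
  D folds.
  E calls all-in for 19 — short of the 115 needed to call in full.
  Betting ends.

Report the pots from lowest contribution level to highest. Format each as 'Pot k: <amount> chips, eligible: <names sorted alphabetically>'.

Contributions: A=115, C=115, E=19
Folded: B, D
Pot levels (distinct totals of non-folded players): 19, 115
Layer 1-19: 19 each from A, C, E = 19*3 = 57 chips; eligible A, C, E
Layer 20-115: 96 each from A, C = 96*2 = 192 chips; eligible A, C

Pot 1: 57 chips, eligible: A, C, E
Pot 2: 192 chips, eligible: A, C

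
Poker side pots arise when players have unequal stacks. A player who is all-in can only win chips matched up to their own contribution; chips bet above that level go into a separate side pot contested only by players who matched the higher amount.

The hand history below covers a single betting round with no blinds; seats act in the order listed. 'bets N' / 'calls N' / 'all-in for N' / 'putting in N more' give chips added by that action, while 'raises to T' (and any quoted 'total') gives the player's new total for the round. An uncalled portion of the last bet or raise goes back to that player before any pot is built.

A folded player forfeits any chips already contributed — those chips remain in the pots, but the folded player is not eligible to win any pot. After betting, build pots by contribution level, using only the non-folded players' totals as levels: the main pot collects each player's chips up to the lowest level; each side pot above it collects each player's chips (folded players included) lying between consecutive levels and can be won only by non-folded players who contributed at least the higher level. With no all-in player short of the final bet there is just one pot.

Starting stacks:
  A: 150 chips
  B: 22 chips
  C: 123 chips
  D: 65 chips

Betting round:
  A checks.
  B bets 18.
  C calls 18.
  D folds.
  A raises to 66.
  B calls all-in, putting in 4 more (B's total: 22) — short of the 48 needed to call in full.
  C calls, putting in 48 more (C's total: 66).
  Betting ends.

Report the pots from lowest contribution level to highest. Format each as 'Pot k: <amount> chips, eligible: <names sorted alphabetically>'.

Contributions: A=66, B=22, C=66
Folded: D
Pot levels (distinct totals of non-folded players): 22, 66
Layer 1-22: 22 each from A, B, C = 22*3 = 66 chips; eligible A, B, C
Layer 23-66: 44 each from A, C = 44*2 = 88 chips; eligible A, C

Pot 1: 66 chips, eligible: A, B, C
Pot 2: 88 chips, eligible: A, C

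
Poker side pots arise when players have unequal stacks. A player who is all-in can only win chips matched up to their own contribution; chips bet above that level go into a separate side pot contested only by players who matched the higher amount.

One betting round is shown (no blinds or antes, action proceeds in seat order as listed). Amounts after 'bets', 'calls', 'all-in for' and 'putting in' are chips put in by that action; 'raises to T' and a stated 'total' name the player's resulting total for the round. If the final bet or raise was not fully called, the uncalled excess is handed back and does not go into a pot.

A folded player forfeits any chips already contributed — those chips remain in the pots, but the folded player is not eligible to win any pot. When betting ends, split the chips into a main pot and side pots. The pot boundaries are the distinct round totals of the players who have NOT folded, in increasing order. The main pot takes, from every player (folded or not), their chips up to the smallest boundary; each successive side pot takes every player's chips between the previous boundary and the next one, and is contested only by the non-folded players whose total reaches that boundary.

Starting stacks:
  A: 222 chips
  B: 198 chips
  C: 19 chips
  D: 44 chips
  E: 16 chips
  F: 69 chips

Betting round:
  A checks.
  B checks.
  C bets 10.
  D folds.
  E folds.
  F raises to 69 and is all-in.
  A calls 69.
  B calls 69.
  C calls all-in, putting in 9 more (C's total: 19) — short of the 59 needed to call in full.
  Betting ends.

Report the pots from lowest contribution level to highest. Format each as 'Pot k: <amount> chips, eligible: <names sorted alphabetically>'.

Contributions: A=69, B=69, C=19, F=69
Folded: D, E
Pot levels (distinct totals of non-folded players): 19, 69
Layer 1-19: 19 each from A, B, C, F = 19*4 = 76 chips; eligible A, B, C, F
Layer 20-69: 50 each from A, B, F = 50*3 = 150 chips; eligible A, B, F

Pot 1: 76 chips, eligible: A, B, C, F
Pot 2: 150 chips, eligible: A, B, F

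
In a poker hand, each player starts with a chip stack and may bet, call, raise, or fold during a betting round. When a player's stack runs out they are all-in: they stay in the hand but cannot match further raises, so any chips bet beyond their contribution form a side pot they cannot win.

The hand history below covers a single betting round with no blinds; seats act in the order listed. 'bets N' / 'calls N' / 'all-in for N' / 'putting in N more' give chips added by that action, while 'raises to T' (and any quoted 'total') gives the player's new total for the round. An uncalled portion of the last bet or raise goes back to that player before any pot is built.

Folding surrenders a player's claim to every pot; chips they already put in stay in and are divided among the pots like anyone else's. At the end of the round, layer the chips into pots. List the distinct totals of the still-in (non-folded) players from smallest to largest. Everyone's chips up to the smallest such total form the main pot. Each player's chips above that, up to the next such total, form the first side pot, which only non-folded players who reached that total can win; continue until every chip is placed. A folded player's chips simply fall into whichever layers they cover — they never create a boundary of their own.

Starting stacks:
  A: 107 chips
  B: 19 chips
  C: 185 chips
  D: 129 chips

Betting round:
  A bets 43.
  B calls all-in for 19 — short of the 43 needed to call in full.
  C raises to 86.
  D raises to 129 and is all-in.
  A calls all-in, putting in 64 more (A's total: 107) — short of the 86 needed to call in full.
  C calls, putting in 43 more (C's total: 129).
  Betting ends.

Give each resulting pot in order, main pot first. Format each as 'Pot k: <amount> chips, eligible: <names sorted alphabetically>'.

Contributions: A=107, B=19, C=129, D=129
Pot levels (distinct totals of non-folded players): 19, 107, 129
Layer 1-19: 19 each from A, B, C, D = 19*4 = 76 chips; eligible A, B, C, D
Layer 20-107: 88 each from A, C, D = 88*3 = 264 chips; eligible A, C, D
Layer 108-129: 22 each from C, D = 22*2 = 44 chips; eligible C, D

Pot 1: 76 chips, eligible: A, B, C, D
Pot 2: 264 chips, eligible: A, C, D
Pot 3: 44 chips, eligible: C, D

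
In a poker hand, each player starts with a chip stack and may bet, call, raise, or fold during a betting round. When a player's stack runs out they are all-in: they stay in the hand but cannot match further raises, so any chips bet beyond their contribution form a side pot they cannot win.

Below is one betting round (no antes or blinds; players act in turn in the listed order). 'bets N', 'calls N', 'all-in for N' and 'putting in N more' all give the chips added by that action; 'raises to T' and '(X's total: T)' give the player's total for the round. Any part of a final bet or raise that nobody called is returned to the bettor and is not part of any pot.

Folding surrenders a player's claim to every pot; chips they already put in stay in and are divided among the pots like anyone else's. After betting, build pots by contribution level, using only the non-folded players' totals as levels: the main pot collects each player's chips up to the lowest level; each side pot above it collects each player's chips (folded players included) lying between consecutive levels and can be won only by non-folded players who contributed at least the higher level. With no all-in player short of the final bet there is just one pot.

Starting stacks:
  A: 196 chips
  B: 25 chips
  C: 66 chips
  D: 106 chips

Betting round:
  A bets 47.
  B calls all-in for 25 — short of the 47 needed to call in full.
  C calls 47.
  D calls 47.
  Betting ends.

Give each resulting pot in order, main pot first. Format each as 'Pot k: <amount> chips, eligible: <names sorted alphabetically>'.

Contributions: A=47, B=25, C=47, D=47
Pot levels (distinct totals of non-folded players): 25, 47
Layer 1-25: 25 each from A, B, C, D = 25*4 = 100 chips; eligible A, B, C, D
Layer 26-47: 22 each from A, C, D = 22*3 = 66 chips; eligible A, C, D

Pot 1: 100 chips, eligible: A, B, C, D
Pot 2: 66 chips, eligible: A, C, D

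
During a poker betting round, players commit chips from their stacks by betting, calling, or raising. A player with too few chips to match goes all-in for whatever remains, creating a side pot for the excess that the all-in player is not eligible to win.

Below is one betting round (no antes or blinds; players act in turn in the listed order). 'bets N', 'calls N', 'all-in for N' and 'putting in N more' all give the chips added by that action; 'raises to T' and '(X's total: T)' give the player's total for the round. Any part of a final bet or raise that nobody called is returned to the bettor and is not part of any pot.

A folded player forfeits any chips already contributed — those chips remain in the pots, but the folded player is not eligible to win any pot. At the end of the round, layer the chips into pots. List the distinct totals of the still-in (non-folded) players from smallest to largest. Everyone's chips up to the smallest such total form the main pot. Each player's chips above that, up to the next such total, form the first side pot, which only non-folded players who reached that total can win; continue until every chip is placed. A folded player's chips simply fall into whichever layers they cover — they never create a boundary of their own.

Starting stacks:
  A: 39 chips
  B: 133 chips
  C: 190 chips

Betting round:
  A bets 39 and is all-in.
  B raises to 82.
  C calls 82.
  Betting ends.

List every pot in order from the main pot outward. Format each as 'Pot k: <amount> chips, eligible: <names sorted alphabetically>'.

Pot 1: 117 chips, eligible: A, B, C
Pot 2: 86 chips, eligible: B, C

Derivation:
Contributions: A=39, B=82, C=82
Pot levels (distinct totals of non-folded players): 39, 82
Layer 1-39: 39 each from A, B, C = 39*3 = 117 chips; eligible A, B, C
Layer 40-82: 43 each from B, C = 43*2 = 86 chips; eligible B, C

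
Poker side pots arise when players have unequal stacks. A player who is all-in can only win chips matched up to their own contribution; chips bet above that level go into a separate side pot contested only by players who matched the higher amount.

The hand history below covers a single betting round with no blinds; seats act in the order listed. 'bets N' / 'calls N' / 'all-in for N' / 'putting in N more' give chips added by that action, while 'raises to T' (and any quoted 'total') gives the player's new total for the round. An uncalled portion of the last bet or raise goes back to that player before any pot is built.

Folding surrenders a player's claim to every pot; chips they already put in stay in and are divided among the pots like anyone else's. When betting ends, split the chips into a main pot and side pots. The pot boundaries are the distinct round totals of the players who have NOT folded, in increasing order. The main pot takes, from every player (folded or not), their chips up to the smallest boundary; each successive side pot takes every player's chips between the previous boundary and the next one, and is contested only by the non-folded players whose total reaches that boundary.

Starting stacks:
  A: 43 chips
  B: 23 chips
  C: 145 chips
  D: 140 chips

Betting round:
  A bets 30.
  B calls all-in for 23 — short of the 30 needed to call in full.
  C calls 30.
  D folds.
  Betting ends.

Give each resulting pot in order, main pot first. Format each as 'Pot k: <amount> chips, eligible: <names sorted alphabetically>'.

Contributions: A=30, B=23, C=30
Folded: D
Pot levels (distinct totals of non-folded players): 23, 30
Layer 1-23: 23 each from A, B, C = 23*3 = 69 chips; eligible A, B, C
Layer 24-30: 7 each from A, C = 7*2 = 14 chips; eligible A, C

Pot 1: 69 chips, eligible: A, B, C
Pot 2: 14 chips, eligible: A, C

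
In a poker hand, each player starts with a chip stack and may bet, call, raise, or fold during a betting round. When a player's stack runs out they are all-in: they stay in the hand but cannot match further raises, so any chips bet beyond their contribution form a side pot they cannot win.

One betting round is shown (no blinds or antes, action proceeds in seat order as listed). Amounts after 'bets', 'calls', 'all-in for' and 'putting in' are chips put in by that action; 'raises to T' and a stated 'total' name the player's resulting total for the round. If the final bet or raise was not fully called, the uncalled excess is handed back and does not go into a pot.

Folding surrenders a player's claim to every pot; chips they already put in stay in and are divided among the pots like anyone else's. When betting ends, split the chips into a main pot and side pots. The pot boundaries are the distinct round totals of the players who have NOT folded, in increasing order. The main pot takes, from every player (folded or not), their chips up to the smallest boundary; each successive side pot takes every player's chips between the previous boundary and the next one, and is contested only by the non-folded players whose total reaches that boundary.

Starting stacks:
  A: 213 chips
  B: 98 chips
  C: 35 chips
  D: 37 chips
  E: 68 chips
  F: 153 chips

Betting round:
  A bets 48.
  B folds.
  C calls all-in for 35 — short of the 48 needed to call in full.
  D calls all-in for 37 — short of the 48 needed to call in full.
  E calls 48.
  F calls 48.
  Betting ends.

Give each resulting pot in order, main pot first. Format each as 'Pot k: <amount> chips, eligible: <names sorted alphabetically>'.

Pot 1: 175 chips, eligible: A, C, D, E, F
Pot 2: 8 chips, eligible: A, D, E, F
Pot 3: 33 chips, eligible: A, E, F

Derivation:
Contributions: A=48, C=35, D=37, E=48, F=48
Folded: B
Pot levels (distinct totals of non-folded players): 35, 37, 48
Layer 1-35: 35 each from A, C, D, E, F = 35*5 = 175 chips; eligible A, C, D, E, F
Layer 36-37: 2 each from A, D, E, F = 2*4 = 8 chips; eligible A, D, E, F
Layer 38-48: 11 each from A, E, F = 11*3 = 33 chips; eligible A, E, F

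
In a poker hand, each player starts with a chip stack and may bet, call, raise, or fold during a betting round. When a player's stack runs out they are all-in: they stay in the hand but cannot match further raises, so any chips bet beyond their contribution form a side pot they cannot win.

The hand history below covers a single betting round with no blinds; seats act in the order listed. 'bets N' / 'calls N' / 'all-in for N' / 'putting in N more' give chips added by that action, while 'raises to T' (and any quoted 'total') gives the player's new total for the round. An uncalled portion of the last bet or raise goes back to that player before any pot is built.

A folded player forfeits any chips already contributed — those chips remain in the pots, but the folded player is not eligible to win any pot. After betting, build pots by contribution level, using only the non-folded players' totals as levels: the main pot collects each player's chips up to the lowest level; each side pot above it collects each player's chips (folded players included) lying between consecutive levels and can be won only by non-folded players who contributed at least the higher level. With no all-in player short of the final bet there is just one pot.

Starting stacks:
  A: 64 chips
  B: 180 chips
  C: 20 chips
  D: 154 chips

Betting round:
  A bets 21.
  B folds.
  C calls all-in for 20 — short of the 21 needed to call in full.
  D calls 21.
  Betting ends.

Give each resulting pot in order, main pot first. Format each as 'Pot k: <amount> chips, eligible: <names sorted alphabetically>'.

Pot 1: 60 chips, eligible: A, C, D
Pot 2: 2 chips, eligible: A, D

Derivation:
Contributions: A=21, C=20, D=21
Folded: B
Pot levels (distinct totals of non-folded players): 20, 21
Layer 1-20: 20 each from A, C, D = 20*3 = 60 chips; eligible A, C, D
Layer 21-21: 1 each from A, D = 1*2 = 2 chips; eligible A, D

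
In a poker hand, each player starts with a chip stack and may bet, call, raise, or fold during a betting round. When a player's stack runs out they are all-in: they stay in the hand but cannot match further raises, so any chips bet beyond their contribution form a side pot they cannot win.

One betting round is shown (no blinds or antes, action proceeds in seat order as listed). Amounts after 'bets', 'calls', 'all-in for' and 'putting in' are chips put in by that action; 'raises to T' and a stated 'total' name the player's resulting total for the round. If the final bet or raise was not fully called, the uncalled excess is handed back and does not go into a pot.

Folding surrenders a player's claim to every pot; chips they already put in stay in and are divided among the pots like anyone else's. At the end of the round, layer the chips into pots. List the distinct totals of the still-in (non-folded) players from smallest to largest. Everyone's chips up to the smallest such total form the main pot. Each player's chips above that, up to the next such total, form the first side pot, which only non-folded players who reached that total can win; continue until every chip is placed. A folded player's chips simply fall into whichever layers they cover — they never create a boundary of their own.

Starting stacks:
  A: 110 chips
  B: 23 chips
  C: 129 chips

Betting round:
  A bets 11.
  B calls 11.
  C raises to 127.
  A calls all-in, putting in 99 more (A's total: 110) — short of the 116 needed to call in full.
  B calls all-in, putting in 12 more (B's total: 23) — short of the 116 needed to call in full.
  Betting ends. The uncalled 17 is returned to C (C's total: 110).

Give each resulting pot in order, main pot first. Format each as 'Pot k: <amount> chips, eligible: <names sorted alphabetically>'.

Pot 1: 69 chips, eligible: A, B, C
Pot 2: 174 chips, eligible: A, C

Derivation:
Contributions (after 17 returned to C): A=110, B=23, C=110
Pot levels (distinct totals of non-folded players): 23, 110
Layer 1-23: 23 each from A, B, C = 23*3 = 69 chips; eligible A, B, C
Layer 24-110: 87 each from A, C = 87*2 = 174 chips; eligible A, C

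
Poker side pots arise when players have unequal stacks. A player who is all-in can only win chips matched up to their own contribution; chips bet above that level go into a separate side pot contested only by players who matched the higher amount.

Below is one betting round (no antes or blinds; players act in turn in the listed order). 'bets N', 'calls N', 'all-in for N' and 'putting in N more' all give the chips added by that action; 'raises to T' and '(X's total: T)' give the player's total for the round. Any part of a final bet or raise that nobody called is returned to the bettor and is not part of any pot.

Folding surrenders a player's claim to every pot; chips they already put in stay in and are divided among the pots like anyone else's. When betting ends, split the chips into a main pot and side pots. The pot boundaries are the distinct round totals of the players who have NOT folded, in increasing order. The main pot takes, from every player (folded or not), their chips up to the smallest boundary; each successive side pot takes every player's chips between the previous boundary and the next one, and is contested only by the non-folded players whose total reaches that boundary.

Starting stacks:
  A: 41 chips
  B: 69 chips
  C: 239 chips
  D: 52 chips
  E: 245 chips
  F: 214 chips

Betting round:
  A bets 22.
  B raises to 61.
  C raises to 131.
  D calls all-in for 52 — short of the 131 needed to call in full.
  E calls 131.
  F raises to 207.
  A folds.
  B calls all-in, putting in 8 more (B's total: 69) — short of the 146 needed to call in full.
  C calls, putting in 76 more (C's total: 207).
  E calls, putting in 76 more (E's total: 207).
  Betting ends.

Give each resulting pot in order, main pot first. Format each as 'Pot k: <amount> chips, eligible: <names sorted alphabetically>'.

Pot 1: 282 chips, eligible: B, C, D, E, F
Pot 2: 68 chips, eligible: B, C, E, F
Pot 3: 414 chips, eligible: C, E, F

Derivation:
Contributions: A=22, B=69, C=207, D=52, E=207, F=207
Folded: A
Pot levels (distinct totals of non-folded players): 52, 69, 207
Layer 1-52: A 22 + B 52 + C 52 + D 52 + E 52 + F 52 = 282 chips; eligible B, C, D, E, F
Layer 53-69: 17 each from B, C, E, F = 17*4 = 68 chips; eligible B, C, E, F
Layer 70-207: 138 each from C, E, F = 138*3 = 414 chips; eligible C, E, F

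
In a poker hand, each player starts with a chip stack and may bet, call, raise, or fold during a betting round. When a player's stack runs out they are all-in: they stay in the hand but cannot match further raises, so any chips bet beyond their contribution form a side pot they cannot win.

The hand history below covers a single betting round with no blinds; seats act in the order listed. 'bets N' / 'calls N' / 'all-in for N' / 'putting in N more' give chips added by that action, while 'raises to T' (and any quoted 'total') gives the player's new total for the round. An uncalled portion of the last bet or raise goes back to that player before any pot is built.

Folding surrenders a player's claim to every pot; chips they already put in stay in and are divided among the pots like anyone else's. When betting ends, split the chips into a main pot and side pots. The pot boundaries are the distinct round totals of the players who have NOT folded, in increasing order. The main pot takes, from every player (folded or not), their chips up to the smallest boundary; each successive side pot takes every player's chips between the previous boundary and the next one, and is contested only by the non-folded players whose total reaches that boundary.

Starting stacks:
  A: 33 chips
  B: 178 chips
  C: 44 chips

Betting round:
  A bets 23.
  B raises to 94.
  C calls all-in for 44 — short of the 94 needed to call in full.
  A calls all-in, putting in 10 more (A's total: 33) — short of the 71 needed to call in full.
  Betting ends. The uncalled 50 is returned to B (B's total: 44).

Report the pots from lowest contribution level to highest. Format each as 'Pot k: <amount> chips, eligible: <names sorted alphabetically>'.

Contributions (after 50 returned to B): A=33, B=44, C=44
Pot levels (distinct totals of non-folded players): 33, 44
Layer 1-33: 33 each from A, B, C = 33*3 = 99 chips; eligible A, B, C
Layer 34-44: 11 each from B, C = 11*2 = 22 chips; eligible B, C

Pot 1: 99 chips, eligible: A, B, C
Pot 2: 22 chips, eligible: B, C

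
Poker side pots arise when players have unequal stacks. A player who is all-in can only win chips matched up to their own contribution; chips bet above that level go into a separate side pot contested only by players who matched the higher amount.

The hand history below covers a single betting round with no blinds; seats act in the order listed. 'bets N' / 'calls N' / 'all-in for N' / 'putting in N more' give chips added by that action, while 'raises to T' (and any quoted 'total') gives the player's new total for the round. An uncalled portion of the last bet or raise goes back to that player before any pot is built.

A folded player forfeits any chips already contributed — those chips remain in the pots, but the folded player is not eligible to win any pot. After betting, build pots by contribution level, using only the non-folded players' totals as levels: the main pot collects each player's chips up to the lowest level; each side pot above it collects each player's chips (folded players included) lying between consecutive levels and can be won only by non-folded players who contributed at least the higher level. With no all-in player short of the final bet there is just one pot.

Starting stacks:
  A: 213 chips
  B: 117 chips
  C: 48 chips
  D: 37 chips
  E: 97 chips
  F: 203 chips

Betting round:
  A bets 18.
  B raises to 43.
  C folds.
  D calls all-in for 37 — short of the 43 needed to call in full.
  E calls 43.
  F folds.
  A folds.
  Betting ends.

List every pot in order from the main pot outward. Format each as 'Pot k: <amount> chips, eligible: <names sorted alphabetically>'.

Contributions: A=18, B=43, D=37, E=43
Folded: A, C, F
Pot levels (distinct totals of non-folded players): 37, 43
Layer 1-37: A 18 + B 37 + D 37 + E 37 = 129 chips; eligible B, D, E
Layer 38-43: 6 each from B, E = 6*2 = 12 chips; eligible B, E

Pot 1: 129 chips, eligible: B, D, E
Pot 2: 12 chips, eligible: B, E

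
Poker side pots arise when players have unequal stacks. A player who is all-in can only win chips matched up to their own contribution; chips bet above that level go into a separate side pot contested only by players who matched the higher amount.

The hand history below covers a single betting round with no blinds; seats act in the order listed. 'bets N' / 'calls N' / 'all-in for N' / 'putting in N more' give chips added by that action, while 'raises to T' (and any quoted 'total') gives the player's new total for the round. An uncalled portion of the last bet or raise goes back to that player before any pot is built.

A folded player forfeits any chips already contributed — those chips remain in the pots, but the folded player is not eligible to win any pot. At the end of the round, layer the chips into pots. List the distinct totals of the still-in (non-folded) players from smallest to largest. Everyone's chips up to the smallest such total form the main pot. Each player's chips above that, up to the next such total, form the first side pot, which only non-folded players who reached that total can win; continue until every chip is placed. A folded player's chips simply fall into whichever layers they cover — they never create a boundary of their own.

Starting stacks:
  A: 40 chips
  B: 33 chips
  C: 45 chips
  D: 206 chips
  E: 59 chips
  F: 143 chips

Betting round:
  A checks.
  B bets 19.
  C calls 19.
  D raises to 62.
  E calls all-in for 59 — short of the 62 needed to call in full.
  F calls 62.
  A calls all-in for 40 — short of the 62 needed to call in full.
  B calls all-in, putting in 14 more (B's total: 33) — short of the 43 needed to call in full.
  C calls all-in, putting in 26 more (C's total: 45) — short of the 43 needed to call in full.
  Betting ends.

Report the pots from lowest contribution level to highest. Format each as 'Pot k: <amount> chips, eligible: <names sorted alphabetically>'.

Pot 1: 198 chips, eligible: A, B, C, D, E, F
Pot 2: 35 chips, eligible: A, C, D, E, F
Pot 3: 20 chips, eligible: C, D, E, F
Pot 4: 42 chips, eligible: D, E, F
Pot 5: 6 chips, eligible: D, F

Derivation:
Contributions: A=40, B=33, C=45, D=62, E=59, F=62
Pot levels (distinct totals of non-folded players): 33, 40, 45, 59, 62
Layer 1-33: 33 each from A, B, C, D, E, F = 33*6 = 198 chips; eligible A, B, C, D, E, F
Layer 34-40: 7 each from A, C, D, E, F = 7*5 = 35 chips; eligible A, C, D, E, F
Layer 41-45: 5 each from C, D, E, F = 5*4 = 20 chips; eligible C, D, E, F
Layer 46-59: 14 each from D, E, F = 14*3 = 42 chips; eligible D, E, F
Layer 60-62: 3 each from D, F = 3*2 = 6 chips; eligible D, F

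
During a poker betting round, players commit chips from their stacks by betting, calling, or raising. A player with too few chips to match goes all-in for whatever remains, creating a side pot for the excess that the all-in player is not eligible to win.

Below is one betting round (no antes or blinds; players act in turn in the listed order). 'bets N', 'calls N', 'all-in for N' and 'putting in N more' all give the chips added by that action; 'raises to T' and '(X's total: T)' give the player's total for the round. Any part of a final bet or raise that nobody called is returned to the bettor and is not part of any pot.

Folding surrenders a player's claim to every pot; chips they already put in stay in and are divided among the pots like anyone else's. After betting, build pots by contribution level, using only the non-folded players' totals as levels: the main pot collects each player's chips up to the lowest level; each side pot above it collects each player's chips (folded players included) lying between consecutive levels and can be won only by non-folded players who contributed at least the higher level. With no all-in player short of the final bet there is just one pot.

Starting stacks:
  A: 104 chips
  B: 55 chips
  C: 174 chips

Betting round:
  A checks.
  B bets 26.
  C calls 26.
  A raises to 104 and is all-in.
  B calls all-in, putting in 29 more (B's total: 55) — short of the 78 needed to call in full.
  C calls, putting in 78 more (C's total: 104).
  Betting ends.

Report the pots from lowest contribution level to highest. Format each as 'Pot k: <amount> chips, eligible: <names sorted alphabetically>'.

Pot 1: 165 chips, eligible: A, B, C
Pot 2: 98 chips, eligible: A, C

Derivation:
Contributions: A=104, B=55, C=104
Pot levels (distinct totals of non-folded players): 55, 104
Layer 1-55: 55 each from A, B, C = 55*3 = 165 chips; eligible A, B, C
Layer 56-104: 49 each from A, C = 49*2 = 98 chips; eligible A, C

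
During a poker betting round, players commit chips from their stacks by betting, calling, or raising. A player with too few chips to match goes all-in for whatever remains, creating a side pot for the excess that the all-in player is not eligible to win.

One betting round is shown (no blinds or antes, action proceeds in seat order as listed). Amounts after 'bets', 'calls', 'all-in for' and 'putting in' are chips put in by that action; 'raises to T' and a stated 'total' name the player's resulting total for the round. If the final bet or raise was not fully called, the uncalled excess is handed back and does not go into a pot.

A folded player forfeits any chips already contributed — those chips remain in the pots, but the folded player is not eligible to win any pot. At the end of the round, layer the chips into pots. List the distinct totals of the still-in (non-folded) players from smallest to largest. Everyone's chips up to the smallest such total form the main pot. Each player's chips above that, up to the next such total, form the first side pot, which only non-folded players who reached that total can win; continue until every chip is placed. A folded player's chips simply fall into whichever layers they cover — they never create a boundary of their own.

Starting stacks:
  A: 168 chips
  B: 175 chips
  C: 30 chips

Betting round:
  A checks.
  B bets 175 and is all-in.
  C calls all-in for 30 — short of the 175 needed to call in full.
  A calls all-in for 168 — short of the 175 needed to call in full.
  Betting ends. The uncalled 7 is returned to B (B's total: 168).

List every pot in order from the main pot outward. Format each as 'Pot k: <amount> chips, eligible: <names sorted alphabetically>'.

Contributions (after 7 returned to B): A=168, B=168, C=30
Pot levels (distinct totals of non-folded players): 30, 168
Layer 1-30: 30 each from A, B, C = 30*3 = 90 chips; eligible A, B, C
Layer 31-168: 138 each from A, B = 138*2 = 276 chips; eligible A, B

Pot 1: 90 chips, eligible: A, B, C
Pot 2: 276 chips, eligible: A, B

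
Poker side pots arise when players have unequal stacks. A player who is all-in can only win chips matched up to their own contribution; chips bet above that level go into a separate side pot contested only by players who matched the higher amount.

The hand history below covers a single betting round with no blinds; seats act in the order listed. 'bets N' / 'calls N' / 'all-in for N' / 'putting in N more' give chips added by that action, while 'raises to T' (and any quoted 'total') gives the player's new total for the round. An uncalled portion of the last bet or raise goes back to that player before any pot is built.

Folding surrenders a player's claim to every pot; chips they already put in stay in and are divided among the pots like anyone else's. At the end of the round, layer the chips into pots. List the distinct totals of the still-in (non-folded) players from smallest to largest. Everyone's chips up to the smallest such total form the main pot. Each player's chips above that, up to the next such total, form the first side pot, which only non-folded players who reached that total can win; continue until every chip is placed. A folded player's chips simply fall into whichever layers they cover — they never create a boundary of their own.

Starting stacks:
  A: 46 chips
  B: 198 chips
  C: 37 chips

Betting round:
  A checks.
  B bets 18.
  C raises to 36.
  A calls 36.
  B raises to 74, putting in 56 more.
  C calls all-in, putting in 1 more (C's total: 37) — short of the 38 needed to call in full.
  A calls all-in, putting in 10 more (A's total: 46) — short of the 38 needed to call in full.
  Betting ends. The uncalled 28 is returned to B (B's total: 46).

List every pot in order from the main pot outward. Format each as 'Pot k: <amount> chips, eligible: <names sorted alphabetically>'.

Pot 1: 111 chips, eligible: A, B, C
Pot 2: 18 chips, eligible: A, B

Derivation:
Contributions (after 28 returned to B): A=46, B=46, C=37
Pot levels (distinct totals of non-folded players): 37, 46
Layer 1-37: 37 each from A, B, C = 37*3 = 111 chips; eligible A, B, C
Layer 38-46: 9 each from A, B = 9*2 = 18 chips; eligible A, B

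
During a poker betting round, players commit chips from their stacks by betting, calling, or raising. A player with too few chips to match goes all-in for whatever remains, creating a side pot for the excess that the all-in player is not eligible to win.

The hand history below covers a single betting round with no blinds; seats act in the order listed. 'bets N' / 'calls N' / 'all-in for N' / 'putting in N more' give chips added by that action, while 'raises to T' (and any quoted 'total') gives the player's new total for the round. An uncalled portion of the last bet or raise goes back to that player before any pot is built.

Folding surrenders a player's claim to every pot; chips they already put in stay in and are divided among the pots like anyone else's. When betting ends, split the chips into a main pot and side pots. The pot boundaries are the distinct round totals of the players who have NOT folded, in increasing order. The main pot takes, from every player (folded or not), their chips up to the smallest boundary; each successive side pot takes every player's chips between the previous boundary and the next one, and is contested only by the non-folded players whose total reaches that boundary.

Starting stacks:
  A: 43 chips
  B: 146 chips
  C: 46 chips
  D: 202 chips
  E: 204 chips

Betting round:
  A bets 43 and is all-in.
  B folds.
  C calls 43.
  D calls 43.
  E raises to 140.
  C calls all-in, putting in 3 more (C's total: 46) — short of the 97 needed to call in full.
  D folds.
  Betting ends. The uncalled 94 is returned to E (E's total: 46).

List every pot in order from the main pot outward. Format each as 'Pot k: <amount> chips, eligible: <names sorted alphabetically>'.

Contributions (after 94 returned to E): A=43, C=46, D=43, E=46
Folded: B, D
Pot levels (distinct totals of non-folded players): 43, 46
Layer 1-43: 43 each from A, C, D, E = 43*4 = 172 chips; eligible A, C, E
Layer 44-46: 3 each from C, E = 3*2 = 6 chips; eligible C, E

Pot 1: 172 chips, eligible: A, C, E
Pot 2: 6 chips, eligible: C, E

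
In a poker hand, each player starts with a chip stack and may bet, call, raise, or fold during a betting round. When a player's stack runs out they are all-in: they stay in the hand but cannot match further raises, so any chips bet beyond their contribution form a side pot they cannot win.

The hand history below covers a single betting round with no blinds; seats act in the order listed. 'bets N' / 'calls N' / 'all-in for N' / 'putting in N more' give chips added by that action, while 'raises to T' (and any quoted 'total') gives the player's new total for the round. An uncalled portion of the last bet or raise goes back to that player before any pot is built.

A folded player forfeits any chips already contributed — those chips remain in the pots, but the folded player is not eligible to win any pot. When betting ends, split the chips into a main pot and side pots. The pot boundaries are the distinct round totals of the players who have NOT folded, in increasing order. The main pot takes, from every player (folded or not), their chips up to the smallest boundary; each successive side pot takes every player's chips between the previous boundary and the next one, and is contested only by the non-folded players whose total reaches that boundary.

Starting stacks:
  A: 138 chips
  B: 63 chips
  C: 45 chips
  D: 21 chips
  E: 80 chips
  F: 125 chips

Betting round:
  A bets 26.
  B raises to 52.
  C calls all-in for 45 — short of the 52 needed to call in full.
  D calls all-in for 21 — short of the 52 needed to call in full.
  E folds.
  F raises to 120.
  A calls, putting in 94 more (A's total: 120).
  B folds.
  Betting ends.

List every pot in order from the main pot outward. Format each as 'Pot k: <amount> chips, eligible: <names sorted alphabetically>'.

Pot 1: 105 chips, eligible: A, C, D, F
Pot 2: 96 chips, eligible: A, C, F
Pot 3: 157 chips, eligible: A, F

Derivation:
Contributions: A=120, B=52, C=45, D=21, F=120
Folded: B, E
Pot levels (distinct totals of non-folded players): 21, 45, 120
Layer 1-21: 21 each from A, B, C, D, F = 21*5 = 105 chips; eligible A, C, D, F
Layer 22-45: 24 each from A, B, C, F = 24*4 = 96 chips; eligible A, C, F
Layer 46-120: A 75 + B 7 + F 75 = 157 chips; eligible A, F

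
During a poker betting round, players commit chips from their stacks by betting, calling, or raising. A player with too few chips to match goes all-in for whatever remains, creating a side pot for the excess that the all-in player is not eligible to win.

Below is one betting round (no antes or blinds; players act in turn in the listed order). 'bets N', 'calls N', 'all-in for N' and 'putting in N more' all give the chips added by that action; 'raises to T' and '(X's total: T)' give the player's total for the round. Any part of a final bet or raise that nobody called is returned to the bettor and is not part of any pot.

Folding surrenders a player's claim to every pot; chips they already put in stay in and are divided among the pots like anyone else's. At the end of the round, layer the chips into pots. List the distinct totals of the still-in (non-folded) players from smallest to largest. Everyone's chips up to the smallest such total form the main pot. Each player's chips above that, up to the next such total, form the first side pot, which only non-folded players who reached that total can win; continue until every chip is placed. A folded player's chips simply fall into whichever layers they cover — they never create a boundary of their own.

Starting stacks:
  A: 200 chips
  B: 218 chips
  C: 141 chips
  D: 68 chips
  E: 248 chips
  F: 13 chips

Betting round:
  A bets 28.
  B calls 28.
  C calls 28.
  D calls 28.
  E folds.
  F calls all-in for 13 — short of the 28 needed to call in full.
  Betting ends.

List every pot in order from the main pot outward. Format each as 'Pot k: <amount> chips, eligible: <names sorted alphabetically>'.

Pot 1: 65 chips, eligible: A, B, C, D, F
Pot 2: 60 chips, eligible: A, B, C, D

Derivation:
Contributions: A=28, B=28, C=28, D=28, F=13
Folded: E
Pot levels (distinct totals of non-folded players): 13, 28
Layer 1-13: 13 each from A, B, C, D, F = 13*5 = 65 chips; eligible A, B, C, D, F
Layer 14-28: 15 each from A, B, C, D = 15*4 = 60 chips; eligible A, B, C, D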